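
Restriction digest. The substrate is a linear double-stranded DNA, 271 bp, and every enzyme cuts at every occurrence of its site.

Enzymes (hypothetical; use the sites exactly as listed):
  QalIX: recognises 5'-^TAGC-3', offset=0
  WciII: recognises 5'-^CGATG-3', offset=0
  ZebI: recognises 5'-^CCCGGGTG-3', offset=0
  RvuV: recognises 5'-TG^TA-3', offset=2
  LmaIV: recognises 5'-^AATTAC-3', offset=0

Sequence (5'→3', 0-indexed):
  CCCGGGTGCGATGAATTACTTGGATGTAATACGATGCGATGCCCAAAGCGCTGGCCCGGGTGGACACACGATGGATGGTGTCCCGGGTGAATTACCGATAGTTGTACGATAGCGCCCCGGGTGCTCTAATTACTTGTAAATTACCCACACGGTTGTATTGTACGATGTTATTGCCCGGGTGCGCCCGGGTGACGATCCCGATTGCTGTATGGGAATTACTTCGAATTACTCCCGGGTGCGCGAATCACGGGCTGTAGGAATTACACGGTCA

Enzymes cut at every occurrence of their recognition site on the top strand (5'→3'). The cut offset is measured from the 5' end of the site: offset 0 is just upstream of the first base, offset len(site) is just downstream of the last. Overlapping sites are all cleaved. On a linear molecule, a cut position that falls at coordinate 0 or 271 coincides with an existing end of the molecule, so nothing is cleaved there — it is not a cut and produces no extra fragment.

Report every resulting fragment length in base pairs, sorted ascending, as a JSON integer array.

[2,2,4,5,5,5,5,5,6,6,7,8,8,9,10,10,11,12,13,13,13,14,15,17,18,24,24]

Site scan:
  QalIX TAGC/0: at [109] ⇒ [109]
  WciII CGATG/0: at [8, 31, 36, 68, 162] ⇒ [8, 31, 36, 68, 162]
  ZebI CCCGGGTG/0: at [0, 54, 81, 115, 173, 183, 230] ⇒ [54, 81, 115, 173, 183, 230] (position 0 is a terminus of the linear molecule — no cut)
  RvuV TGTA/2: at [24, 102, 134, 153, 158, 205, 252] ⇒ [26, 104, 136, 155, 160, 207, 254]
  LmaIV AATTAC/0: at [13, 89, 127, 138, 213, 223, 258] ⇒ [13, 89, 127, 138, 213, 223, 258]

Pooled cuts: [8, 13, 26, 31, 36, 54, 68, 81, 89, 104, 109, 115, 127, 136, 138, 155, 160, 162, 173, 183, 207, 213, 223, 230, 254, 258]

Fragments:
  [0,8): 8 bp
  [8,13): 5 bp
  [13,26): 13 bp
  [26,31): 5 bp
  [31,36): 5 bp
  [36,54): 18 bp
  [54,68): 14 bp
  [68,81): 13 bp
  [81,89): 8 bp
  [89,104): 15 bp
  [104,109): 5 bp
  [109,115): 6 bp
  [115,127): 12 bp
  [127,136): 9 bp
  [136,138): 2 bp
  [138,155): 17 bp
  [155,160): 5 bp
  [160,162): 2 bp
  [162,173): 11 bp
  [173,183): 10 bp
  [183,207): 24 bp
  [207,213): 6 bp
  [213,223): 10 bp
  [223,230): 7 bp
  [230,254): 24 bp
  [254,258): 4 bp
  [258,271): 13 bp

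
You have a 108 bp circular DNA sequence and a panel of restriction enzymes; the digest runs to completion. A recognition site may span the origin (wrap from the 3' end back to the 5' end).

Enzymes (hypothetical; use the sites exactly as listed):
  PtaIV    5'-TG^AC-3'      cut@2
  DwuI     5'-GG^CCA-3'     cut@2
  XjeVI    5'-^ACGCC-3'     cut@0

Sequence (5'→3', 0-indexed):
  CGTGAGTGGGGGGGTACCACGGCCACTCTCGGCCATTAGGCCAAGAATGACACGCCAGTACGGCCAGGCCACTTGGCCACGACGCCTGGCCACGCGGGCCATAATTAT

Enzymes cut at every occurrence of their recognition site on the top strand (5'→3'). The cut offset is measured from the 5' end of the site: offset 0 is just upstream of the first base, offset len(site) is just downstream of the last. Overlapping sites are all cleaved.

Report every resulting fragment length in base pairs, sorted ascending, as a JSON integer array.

[2,5,5,8,8,8,9,9,10,12,32]

Per-enzyme occurrences:
  PtaIV TGAC/2: at [47] ⇒ [49]
  DwuI GGCCA/2: at [20, 30, 38, 61, 66, 74, 87, 96] ⇒ [22, 32, 40, 63, 68, 76, 89, 98]
  XjeVI ACGCC/0: at [51, 81] ⇒ [51, 81]

Pooled cuts: [22, 32, 40, 49, 51, 63, 68, 76, 81, 89, 98]

Fragment lengths:
  22→32: 10 bp
  32→40: 8 bp
  40→49: 9 bp
  49→51: 2 bp
  51→63: 12 bp
  63→68: 5 bp
  68→76: 8 bp
  76→81: 5 bp
  81→89: 8 bp
  89→98: 9 bp
  98→22 (wrap): 108-98+22 = 32 bp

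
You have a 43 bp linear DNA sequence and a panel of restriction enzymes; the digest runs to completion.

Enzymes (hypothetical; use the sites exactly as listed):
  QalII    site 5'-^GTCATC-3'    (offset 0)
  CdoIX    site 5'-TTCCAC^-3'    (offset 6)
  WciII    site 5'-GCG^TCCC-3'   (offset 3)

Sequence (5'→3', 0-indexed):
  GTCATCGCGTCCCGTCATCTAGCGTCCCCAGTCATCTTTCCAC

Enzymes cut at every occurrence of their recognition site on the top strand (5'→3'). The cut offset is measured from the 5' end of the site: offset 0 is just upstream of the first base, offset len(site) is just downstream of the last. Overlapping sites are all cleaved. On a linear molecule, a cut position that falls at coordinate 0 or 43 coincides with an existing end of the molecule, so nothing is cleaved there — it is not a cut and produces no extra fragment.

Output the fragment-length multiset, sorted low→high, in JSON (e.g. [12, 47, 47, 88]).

[4,6,9,11,13]

Site scan:
  QalII (GTCATC, off=0): starts [0, 13, 30] → cuts [13, 30] (position 0 is a terminus of the linear molecule — no cut)
  CdoIX (TTCCAC, off=6): starts [37] → cuts [] (position 43 is a terminus of the linear molecule — no cut)
  WciII (GCGTCCC, off=3): starts [6, 21] → cuts [9, 24]

Pooled cuts: [9, 13, 24, 30]

Fragment lengths:
  [0,9): 9 bp
  [9,13): 4 bp
  [13,24): 11 bp
  [24,30): 6 bp
  [30,43): 13 bp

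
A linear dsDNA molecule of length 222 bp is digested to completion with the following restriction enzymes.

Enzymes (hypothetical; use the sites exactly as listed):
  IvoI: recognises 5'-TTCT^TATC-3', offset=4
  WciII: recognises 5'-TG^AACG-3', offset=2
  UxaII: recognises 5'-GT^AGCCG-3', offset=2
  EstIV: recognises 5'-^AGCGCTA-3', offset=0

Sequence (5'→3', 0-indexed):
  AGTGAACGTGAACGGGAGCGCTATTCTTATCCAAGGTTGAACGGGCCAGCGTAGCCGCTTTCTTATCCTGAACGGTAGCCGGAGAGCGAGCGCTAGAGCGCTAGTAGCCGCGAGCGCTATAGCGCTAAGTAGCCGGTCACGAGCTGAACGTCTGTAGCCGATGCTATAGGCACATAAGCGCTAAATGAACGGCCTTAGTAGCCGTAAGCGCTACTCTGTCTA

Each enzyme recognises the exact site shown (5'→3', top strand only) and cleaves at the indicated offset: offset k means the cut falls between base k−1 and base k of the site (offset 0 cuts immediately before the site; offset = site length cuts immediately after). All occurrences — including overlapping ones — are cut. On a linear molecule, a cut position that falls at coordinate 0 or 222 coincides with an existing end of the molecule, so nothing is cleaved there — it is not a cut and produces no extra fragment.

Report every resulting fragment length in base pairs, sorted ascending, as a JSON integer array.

Scan for sites:
  IvoI TTCTTATC/4: at [23, 59] ⇒ [27, 63]
  WciII TGAACG/2: at [2, 8, 37, 68, 144, 185] ⇒ [4, 10, 39, 70, 146, 187]
  UxaII GTAGCCG/2: at [50, 74, 103, 128, 153, 197] ⇒ [52, 76, 105, 130, 155, 199]
  EstIV AGCGCTA/0: at [16, 88, 96, 112, 120, 176, 206] ⇒ [16, 88, 96, 112, 120, 176, 206]

All cut coordinates (distinct, sorted): [4, 10, 16, 27, 39, 52, 63, 70, 76, 88, 96, 105, 112, 120, 130, 146, 155, 176, 187, 199, 206]

Fragment lengths:
  [0,4): 4 bp
  [4,10): 6 bp
  [10,16): 6 bp
  [16,27): 11 bp
  [27,39): 12 bp
  [39,52): 13 bp
  [52,63): 11 bp
  [63,70): 7 bp
  [70,76): 6 bp
  [76,88): 12 bp
  [88,96): 8 bp
  [96,105): 9 bp
  [105,112): 7 bp
  [112,120): 8 bp
  [120,130): 10 bp
  [130,146): 16 bp
  [146,155): 9 bp
  [155,176): 21 bp
  [176,187): 11 bp
  [187,199): 12 bp
  [199,206): 7 bp
  [206,222): 16 bp

[4,6,6,6,7,7,7,8,8,9,9,10,11,11,11,12,12,12,13,16,16,21]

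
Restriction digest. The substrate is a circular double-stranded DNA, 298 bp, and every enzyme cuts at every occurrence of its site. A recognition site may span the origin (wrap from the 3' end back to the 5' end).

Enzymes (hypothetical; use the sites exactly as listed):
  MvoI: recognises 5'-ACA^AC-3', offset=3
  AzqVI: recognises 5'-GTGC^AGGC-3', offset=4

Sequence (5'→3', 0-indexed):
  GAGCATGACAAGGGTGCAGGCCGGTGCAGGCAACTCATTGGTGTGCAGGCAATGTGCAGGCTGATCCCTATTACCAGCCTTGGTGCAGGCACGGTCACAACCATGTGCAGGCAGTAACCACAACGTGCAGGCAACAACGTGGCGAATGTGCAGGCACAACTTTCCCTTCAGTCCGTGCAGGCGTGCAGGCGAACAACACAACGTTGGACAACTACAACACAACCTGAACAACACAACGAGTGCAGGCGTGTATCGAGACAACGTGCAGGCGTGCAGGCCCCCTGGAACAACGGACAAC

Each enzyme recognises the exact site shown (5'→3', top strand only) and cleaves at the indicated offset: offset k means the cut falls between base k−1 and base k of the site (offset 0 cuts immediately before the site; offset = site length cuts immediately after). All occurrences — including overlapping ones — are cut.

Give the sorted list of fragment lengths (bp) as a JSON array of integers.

Site scan:
  MvoI ACAAC/3: at [96, 119, 133, 155, 192, 197, 207, 213, 218, 227, 232, 257, 286, 293] ⇒ [99, 122, 136, 158, 195, 200, 210, 216, 221, 230, 235, 260, 289, 296]
  AzqVI GTGCAGGC/4: at [13, 23, 42, 53, 82, 104, 124, 147, 174, 182, 239, 262, 270] ⇒ [17, 27, 46, 57, 86, 108, 128, 151, 178, 186, 243, 266, 274]

Pooled cuts: [17, 27, 46, 57, 86, 99, 108, 122, 128, 136, 151, 158, 178, 186, 195, 200, 210, 216, 221, 230, 235, 243, 260, 266, 274, 289, 296]

Fragments:
  17→27: 10 bp
  27→46: 19 bp
  46→57: 11 bp
  57→86: 29 bp
  86→99: 13 bp
  99→108: 9 bp
  108→122: 14 bp
  122→128: 6 bp
  128→136: 8 bp
  136→151: 15 bp
  151→158: 7 bp
  158→178: 20 bp
  178→186: 8 bp
  186→195: 9 bp
  195→200: 5 bp
  200→210: 10 bp
  210→216: 6 bp
  216→221: 5 bp
  221→230: 9 bp
  230→235: 5 bp
  235→243: 8 bp
  243→260: 17 bp
  260→266: 6 bp
  266→274: 8 bp
  274→289: 15 bp
  289→296: 7 bp
  296→17 (wrap): 298-296+17 = 19 bp

[5,5,5,6,6,6,7,7,8,8,8,8,9,9,9,10,10,11,13,14,15,15,17,19,19,20,29]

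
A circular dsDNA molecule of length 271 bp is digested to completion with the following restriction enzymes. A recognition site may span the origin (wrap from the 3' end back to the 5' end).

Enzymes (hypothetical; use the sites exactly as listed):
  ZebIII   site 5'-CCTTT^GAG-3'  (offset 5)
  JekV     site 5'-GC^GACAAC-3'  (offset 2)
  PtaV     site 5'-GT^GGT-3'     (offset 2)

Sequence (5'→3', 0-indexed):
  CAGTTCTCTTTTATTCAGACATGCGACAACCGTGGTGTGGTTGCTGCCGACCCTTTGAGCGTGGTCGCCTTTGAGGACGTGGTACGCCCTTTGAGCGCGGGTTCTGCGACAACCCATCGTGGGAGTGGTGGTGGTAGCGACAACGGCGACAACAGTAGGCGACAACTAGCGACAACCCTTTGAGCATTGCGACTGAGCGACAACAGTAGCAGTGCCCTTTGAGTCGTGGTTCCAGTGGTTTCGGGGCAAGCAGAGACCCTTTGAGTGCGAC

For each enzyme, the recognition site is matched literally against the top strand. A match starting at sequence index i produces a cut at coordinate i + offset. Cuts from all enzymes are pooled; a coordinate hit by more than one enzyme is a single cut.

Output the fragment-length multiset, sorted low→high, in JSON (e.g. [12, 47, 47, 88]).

Scan for sites:
  ZebIII CCTTTGAG/5: at [51, 67, 87, 176, 215, 257] ⇒ [56, 72, 92, 181, 220, 262]
  JekV GCGACAAC/2: at [22, 105, 136, 145, 158, 168, 196] ⇒ [24, 107, 138, 147, 160, 170, 198]
  PtaV GTGGT/2: at [31, 36, 60, 78, 124, 127, 130, 225, 234] ⇒ [33, 38, 62, 80, 126, 129, 132, 227, 236]

All cut coordinates (distinct, sorted): [24, 33, 38, 56, 62, 72, 80, 92, 107, 126, 129, 132, 138, 147, 160, 170, 181, 198, 220, 227, 236, 262]

Fragment lengths:
  24→33: 9 bp
  33→38: 5 bp
  38→56: 18 bp
  56→62: 6 bp
  62→72: 10 bp
  72→80: 8 bp
  80→92: 12 bp
  92→107: 15 bp
  107→126: 19 bp
  126→129: 3 bp
  129→132: 3 bp
  132→138: 6 bp
  138→147: 9 bp
  147→160: 13 bp
  160→170: 10 bp
  170→181: 11 bp
  181→198: 17 bp
  198→220: 22 bp
  220→227: 7 bp
  227→236: 9 bp
  236→262: 26 bp
  262→24 (wrap): 271-262+24 = 33 bp

[3,3,5,6,6,7,8,9,9,9,10,10,11,12,13,15,17,18,19,22,26,33]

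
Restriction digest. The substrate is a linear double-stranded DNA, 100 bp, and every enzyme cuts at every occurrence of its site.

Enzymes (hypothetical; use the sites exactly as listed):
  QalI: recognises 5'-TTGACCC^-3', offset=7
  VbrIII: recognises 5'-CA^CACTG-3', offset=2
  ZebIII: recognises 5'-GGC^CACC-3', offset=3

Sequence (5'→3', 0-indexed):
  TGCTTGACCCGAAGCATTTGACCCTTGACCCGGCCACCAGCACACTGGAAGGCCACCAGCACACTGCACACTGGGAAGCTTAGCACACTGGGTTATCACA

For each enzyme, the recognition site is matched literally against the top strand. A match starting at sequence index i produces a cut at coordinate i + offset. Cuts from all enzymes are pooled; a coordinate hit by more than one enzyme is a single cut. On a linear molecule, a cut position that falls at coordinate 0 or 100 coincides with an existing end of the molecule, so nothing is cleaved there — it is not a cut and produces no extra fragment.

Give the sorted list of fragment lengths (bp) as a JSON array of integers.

[3,7,7,8,8,10,11,14,15,17]

Scan for sites:
  QalI TTGACCC/7: at [3, 17, 24] ⇒ [10, 24, 31]
  VbrIII CACACTG/2: at [40, 59, 66, 83] ⇒ [42, 61, 68, 85]
  ZebIII GGCCACC/3: at [31, 50] ⇒ [34, 53]

All cut coordinates (distinct, sorted): [10, 24, 31, 34, 42, 53, 61, 68, 85]

Fragment lengths:
  [0,10): 10 bp
  [10,24): 14 bp
  [24,31): 7 bp
  [31,34): 3 bp
  [34,42): 8 bp
  [42,53): 11 bp
  [53,61): 8 bp
  [61,68): 7 bp
  [68,85): 17 bp
  [85,100): 15 bp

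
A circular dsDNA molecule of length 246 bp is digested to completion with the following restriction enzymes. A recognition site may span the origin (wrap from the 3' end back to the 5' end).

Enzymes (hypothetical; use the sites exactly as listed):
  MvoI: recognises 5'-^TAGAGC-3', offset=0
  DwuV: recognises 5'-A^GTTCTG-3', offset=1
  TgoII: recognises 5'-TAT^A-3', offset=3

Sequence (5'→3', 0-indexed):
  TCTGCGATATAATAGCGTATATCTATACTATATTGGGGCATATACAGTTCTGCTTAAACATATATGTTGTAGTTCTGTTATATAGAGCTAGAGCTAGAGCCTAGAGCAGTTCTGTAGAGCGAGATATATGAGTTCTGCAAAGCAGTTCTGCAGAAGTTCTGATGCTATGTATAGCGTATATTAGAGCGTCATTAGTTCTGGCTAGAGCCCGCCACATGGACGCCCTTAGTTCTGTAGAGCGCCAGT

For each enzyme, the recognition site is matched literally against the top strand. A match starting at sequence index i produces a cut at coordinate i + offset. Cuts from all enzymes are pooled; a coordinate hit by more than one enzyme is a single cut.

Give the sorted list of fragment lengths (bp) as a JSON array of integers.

Per-enzyme occurrences:
  MvoI TAGAGC/0: at [82, 88, 94, 101, 114, 181, 202, 234] ⇒ [82, 88, 94, 101, 114, 181, 202, 234]
  DwuV AGTTCTG/1: at [45, 70, 107, 130, 143, 154, 193, 227, 243] ⇒ [46, 71, 108, 131, 144, 155, 194, 228, 244]
  TgoII TATA/3: at [7, 17, 23, 28, 40, 60, 78, 80, 124, 169, 176] ⇒ [10, 20, 26, 31, 43, 63, 81, 83, 127, 172, 179]

All cut coordinates (distinct, sorted): [10, 20, 26, 31, 43, 46, 63, 71, 81, 82, 83, 88, 94, 101, 108, 114, 127, 131, 144, 155, 172, 179, 181, 194, 202, 228, 234, 244]

Fragment lengths:
  10→20: 10 bp
  20→26: 6 bp
  26→31: 5 bp
  31→43: 12 bp
  43→46: 3 bp
  46→63: 17 bp
  63→71: 8 bp
  71→81: 10 bp
  81→82: 1 bp
  82→83: 1 bp
  83→88: 5 bp
  88→94: 6 bp
  94→101: 7 bp
  101→108: 7 bp
  108→114: 6 bp
  114→127: 13 bp
  127→131: 4 bp
  131→144: 13 bp
  144→155: 11 bp
  155→172: 17 bp
  172→179: 7 bp
  179→181: 2 bp
  181→194: 13 bp
  194→202: 8 bp
  202→228: 26 bp
  228→234: 6 bp
  234→244: 10 bp
  244→10 (wrap): 246-244+10 = 12 bp

[1,1,2,3,4,5,5,6,6,6,6,7,7,7,8,8,10,10,10,11,12,12,13,13,13,17,17,26]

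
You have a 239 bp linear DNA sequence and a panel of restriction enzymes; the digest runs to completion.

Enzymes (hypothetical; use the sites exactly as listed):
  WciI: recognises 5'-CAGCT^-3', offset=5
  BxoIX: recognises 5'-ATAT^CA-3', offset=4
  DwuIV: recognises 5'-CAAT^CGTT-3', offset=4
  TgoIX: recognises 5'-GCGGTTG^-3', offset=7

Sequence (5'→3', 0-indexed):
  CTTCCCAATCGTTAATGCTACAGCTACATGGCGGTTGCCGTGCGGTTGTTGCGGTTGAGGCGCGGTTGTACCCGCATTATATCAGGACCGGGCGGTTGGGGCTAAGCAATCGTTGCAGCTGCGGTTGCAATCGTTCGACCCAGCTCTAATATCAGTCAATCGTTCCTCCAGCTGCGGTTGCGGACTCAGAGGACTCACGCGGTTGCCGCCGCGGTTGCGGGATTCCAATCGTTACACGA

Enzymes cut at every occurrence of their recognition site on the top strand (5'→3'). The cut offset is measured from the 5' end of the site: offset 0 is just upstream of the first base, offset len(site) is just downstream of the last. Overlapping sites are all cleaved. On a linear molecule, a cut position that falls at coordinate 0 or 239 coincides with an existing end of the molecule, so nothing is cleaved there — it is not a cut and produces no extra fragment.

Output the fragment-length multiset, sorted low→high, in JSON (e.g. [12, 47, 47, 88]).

Site scan:
  WciI (CAGCT, off=5): starts [20, 115, 140, 168] → cuts [25, 120, 145, 173]
  BxoIX (ATATCA, off=4): starts [78, 148] → cuts [82, 152]
  DwuIV (CAATCGTT, off=4): starts [5, 106, 127, 156, 225] → cuts [9, 110, 131, 160, 229]
  TgoIX (GCGGTTG, off=7): starts [30, 41, 50, 61, 91, 120, 173, 198, 210] → cuts [37, 48, 57, 68, 98, 127, 180, 205, 217]

All cut coordinates (distinct, sorted): [9, 25, 37, 48, 57, 68, 82, 98, 110, 120, 127, 131, 145, 152, 160, 173, 180, 205, 217, 229]

Fragments:
  [0,9): 9 bp
  [9,25): 16 bp
  [25,37): 12 bp
  [37,48): 11 bp
  [48,57): 9 bp
  [57,68): 11 bp
  [68,82): 14 bp
  [82,98): 16 bp
  [98,110): 12 bp
  [110,120): 10 bp
  [120,127): 7 bp
  [127,131): 4 bp
  [131,145): 14 bp
  [145,152): 7 bp
  [152,160): 8 bp
  [160,173): 13 bp
  [173,180): 7 bp
  [180,205): 25 bp
  [205,217): 12 bp
  [217,229): 12 bp
  [229,239): 10 bp

[4,7,7,7,8,9,9,10,10,11,11,12,12,12,12,13,14,14,16,16,25]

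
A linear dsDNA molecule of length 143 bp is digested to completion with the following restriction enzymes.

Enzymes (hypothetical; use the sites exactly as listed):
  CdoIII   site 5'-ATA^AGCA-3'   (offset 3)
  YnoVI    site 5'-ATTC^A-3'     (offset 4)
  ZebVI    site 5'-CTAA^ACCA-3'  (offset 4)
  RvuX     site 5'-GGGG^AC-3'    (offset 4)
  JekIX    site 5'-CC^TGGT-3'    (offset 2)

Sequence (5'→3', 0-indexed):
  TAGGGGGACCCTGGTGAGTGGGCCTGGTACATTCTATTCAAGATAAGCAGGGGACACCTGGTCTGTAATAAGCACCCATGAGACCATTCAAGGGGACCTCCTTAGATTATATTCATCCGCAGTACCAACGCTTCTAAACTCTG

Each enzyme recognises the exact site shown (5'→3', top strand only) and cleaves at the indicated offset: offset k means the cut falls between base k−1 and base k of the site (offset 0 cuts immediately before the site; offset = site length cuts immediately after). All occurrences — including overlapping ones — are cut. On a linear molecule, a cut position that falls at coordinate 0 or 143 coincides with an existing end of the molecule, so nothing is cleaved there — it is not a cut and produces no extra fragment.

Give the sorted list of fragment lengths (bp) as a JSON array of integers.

Scan for sites:
  CdoIII ATAAGCA/3: at [42, 67] ⇒ [45, 70]
  YnoVI ATTCA/4: at [35, 85, 110] ⇒ [39, 89, 114]
  ZebVI (CTAAACCA, off=4): no sites
  RvuX GGGGAC/4: at [3, 49, 91] ⇒ [7, 53, 95]
  JekIX CCTGGT/2: at [9, 22, 56] ⇒ [11, 24, 58]

All cut coordinates (distinct, sorted): [7, 11, 24, 39, 45, 53, 58, 70, 89, 95, 114]

Fragment lengths:
  [0,7): 7 bp
  [7,11): 4 bp
  [11,24): 13 bp
  [24,39): 15 bp
  [39,45): 6 bp
  [45,53): 8 bp
  [53,58): 5 bp
  [58,70): 12 bp
  [70,89): 19 bp
  [89,95): 6 bp
  [95,114): 19 bp
  [114,143): 29 bp

[4,5,6,6,7,8,12,13,15,19,19,29]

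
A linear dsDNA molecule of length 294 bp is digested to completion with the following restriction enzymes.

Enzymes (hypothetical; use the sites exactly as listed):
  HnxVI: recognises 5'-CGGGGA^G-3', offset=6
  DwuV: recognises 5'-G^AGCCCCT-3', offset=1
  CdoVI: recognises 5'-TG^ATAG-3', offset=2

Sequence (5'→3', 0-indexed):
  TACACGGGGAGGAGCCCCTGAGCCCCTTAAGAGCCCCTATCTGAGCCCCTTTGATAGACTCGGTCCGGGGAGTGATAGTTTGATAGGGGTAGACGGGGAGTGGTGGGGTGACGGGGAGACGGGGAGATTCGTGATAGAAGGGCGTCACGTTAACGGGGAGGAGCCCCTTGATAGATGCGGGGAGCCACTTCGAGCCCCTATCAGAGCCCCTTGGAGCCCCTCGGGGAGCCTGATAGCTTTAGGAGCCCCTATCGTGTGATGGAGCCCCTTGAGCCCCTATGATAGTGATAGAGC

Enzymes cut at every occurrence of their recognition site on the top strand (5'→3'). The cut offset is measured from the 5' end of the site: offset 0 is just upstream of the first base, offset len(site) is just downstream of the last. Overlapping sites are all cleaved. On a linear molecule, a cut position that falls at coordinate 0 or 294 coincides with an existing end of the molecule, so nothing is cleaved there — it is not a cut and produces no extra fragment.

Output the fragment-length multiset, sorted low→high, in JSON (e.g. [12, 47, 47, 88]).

[2,2,3,5,6,7,8,8,8,8,9,9,9,10,10,10,10,11,11,12,12,13,13,17,18,18,19,26]

Site scan:
  HnxVI (CGGGGAG, off=6): starts [4, 65, 93, 111, 119, 153, 177, 221] → cuts [10, 71, 99, 117, 125, 159, 183, 227]
  DwuV (GAGCCCCT, off=1): starts [11, 19, 30, 42, 160, 191, 203, 213, 242, 261, 270] → cuts [12, 20, 31, 43, 161, 192, 204, 214, 243, 262, 271]
  CdoVI (TGATAG, off=2): starts [51, 72, 80, 131, 168, 230, 279, 285] → cuts [53, 74, 82, 133, 170, 232, 281, 287]

All cut coordinates (distinct, sorted): [10, 12, 20, 31, 43, 53, 71, 74, 82, 99, 117, 125, 133, 159, 161, 170, 183, 192, 204, 214, 227, 232, 243, 262, 271, 281, 287]

Fragment lengths:
  [0,10): 10 bp
  [10,12): 2 bp
  [12,20): 8 bp
  [20,31): 11 bp
  [31,43): 12 bp
  [43,53): 10 bp
  [53,71): 18 bp
  [71,74): 3 bp
  [74,82): 8 bp
  [82,99): 17 bp
  [99,117): 18 bp
  [117,125): 8 bp
  [125,133): 8 bp
  [133,159): 26 bp
  [159,161): 2 bp
  [161,170): 9 bp
  [170,183): 13 bp
  [183,192): 9 bp
  [192,204): 12 bp
  [204,214): 10 bp
  [214,227): 13 bp
  [227,232): 5 bp
  [232,243): 11 bp
  [243,262): 19 bp
  [262,271): 9 bp
  [271,281): 10 bp
  [281,287): 6 bp
  [287,294): 7 bp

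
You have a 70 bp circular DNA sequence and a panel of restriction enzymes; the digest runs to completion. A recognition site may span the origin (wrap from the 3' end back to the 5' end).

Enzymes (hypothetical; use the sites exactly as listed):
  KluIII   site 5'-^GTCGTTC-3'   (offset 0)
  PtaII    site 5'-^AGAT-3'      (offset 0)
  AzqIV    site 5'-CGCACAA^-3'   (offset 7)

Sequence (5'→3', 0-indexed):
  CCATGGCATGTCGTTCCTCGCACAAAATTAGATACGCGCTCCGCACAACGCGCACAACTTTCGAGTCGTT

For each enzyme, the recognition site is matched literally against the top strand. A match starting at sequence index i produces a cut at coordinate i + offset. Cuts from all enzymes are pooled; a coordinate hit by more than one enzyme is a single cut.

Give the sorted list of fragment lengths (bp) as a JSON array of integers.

Site scan:
  KluIII GTCGTTC/0: at [9, 64] ⇒ [9, 64]
  PtaII AGAT/0: at [29] ⇒ [29]
  AzqIV CGCACAA/7: at [18, 41, 50] ⇒ [25, 48, 57]

All cut coordinates (distinct, sorted): [9, 25, 29, 48, 57, 64]

Fragment lengths:
  9→25: 16 bp
  25→29: 4 bp
  29→48: 19 bp
  48→57: 9 bp
  57→64: 7 bp
  64→9 (wrap): 70-64+9 = 15 bp

[4,7,9,15,16,19]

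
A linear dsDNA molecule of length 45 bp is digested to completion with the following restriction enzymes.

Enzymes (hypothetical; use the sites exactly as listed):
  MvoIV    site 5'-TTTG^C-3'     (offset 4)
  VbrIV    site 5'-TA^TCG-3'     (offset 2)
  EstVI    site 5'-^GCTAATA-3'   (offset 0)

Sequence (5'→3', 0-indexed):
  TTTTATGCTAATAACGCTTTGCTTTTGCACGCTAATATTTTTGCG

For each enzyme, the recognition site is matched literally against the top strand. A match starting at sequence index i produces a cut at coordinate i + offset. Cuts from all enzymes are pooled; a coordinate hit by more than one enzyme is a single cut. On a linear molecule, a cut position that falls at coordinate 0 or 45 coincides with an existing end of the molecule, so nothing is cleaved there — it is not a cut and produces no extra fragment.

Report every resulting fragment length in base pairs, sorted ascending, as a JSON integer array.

[2,3,6,6,13,15]

Per-enzyme occurrences:
  MvoIV (TTTGC, off=4): starts [17, 23, 39] → cuts [21, 27, 43]
  VbrIV (TATCG, off=2): no sites
  EstVI (GCTAATA, off=0): starts [6, 30] → cuts [6, 30]

Pooled cuts: [6, 21, 27, 30, 43]

Fragment lengths:
  [0,6): 6 bp
  [6,21): 15 bp
  [21,27): 6 bp
  [27,30): 3 bp
  [30,43): 13 bp
  [43,45): 2 bp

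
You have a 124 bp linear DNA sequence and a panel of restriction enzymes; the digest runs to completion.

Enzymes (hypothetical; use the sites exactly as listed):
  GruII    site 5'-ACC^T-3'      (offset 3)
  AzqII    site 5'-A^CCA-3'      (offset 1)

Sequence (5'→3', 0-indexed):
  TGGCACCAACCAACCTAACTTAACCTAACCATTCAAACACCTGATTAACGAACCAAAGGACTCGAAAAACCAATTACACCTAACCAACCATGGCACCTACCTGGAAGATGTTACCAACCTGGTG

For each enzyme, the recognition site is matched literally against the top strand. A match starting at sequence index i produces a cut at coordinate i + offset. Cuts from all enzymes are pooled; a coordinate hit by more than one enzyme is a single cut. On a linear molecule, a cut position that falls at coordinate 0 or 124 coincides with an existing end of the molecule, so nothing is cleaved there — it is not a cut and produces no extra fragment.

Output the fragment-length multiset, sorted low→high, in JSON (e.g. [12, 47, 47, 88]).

Site scan:
  GruII ACCT/3: at [12, 22, 38, 77, 94, 98, 116] ⇒ [15, 25, 41, 80, 97, 101, 119]
  AzqII ACCA/1: at [4, 8, 27, 51, 68, 82, 86, 112] ⇒ [5, 9, 28, 52, 69, 83, 87, 113]

All cut coordinates (distinct, sorted): [5, 9, 15, 25, 28, 41, 52, 69, 80, 83, 87, 97, 101, 113, 119]

Fragments:
  [0,5): 5 bp
  [5,9): 4 bp
  [9,15): 6 bp
  [15,25): 10 bp
  [25,28): 3 bp
  [28,41): 13 bp
  [41,52): 11 bp
  [52,69): 17 bp
  [69,80): 11 bp
  [80,83): 3 bp
  [83,87): 4 bp
  [87,97): 10 bp
  [97,101): 4 bp
  [101,113): 12 bp
  [113,119): 6 bp
  [119,124): 5 bp

[3,3,4,4,4,5,5,6,6,10,10,11,11,12,13,17]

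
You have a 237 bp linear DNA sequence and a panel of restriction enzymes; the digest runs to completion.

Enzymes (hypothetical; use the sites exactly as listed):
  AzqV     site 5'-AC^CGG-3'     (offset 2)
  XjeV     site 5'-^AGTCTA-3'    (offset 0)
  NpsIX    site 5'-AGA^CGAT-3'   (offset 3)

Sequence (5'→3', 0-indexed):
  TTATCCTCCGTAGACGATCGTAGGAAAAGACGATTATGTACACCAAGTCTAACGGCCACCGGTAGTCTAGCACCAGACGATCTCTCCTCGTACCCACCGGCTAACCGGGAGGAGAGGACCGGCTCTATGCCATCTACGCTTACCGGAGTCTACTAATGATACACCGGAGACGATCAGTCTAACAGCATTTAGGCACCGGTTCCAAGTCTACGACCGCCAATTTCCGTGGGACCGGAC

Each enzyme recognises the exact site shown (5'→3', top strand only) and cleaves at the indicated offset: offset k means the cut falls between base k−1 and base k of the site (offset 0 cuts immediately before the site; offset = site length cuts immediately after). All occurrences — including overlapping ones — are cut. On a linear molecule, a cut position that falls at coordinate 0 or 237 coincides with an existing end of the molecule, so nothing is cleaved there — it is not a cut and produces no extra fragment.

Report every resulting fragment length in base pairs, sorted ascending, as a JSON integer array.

[3,4,5,5,6,8,8,14,14,14,14,15,16,18,20,21,24,28]

Per-enzyme occurrences:
  AzqV ACCGG/2: at [57, 95, 103, 117, 141, 162, 194, 230] ⇒ [59, 97, 105, 119, 143, 164, 196, 232]
  XjeV AGTCTA/0: at [45, 63, 146, 175, 204] ⇒ [45, 63, 146, 175, 204]
  NpsIX AGACGAT/3: at [11, 27, 74, 167] ⇒ [14, 30, 77, 170]

All cut coordinates (distinct, sorted): [14, 30, 45, 59, 63, 77, 97, 105, 119, 143, 146, 164, 170, 175, 196, 204, 232]

Fragment lengths:
  [0,14): 14 bp
  [14,30): 16 bp
  [30,45): 15 bp
  [45,59): 14 bp
  [59,63): 4 bp
  [63,77): 14 bp
  [77,97): 20 bp
  [97,105): 8 bp
  [105,119): 14 bp
  [119,143): 24 bp
  [143,146): 3 bp
  [146,164): 18 bp
  [164,170): 6 bp
  [170,175): 5 bp
  [175,196): 21 bp
  [196,204): 8 bp
  [204,232): 28 bp
  [232,237): 5 bp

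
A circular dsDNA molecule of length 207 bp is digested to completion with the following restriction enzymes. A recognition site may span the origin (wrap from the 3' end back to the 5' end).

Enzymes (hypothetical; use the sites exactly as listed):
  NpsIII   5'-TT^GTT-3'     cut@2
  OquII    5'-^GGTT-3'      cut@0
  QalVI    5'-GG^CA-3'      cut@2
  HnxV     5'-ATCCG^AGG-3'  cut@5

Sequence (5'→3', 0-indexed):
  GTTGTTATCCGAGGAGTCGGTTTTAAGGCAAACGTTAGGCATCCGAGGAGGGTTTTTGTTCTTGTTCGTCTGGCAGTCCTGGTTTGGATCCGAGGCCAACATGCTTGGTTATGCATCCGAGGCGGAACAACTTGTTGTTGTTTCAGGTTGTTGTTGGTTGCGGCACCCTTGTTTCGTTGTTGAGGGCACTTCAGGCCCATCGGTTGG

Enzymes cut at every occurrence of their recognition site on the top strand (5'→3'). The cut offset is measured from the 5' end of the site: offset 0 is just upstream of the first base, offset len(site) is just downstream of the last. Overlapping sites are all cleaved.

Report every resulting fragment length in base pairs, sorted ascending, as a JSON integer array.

[3,3,3,3,4,4,5,5,6,6,6,7,7,7,7,8,8,8,8,10,10,11,12,13,14,14,15]

Per-enzyme occurrences:
  NpsIII (TTGTT, off=2): starts [1, 55, 61, 131, 134, 137, 147, 150, 168, 176] → cuts [3, 57, 63, 133, 136, 139, 149, 152, 170, 178]
  OquII (GGTT, off=0): starts [18, 50, 80, 106, 145, 155, 201, 206] → cuts [18, 50, 80, 106, 145, 155, 201, 206]
  QalVI (GGCA, off=2): starts [26, 37, 71, 161, 184] → cuts [28, 39, 73, 163, 186]
  HnxV (ATCCGAGG, off=5): starts [6, 40, 87, 114] → cuts [11, 45, 92, 119]

Pooled cuts: [3, 11, 18, 28, 39, 45, 50, 57, 63, 73, 80, 92, 106, 119, 133, 136, 139, 145, 149, 152, 155, 163, 170, 178, 186, 201, 206]

Fragments:
  3→11: 8 bp
  11→18: 7 bp
  18→28: 10 bp
  28→39: 11 bp
  39→45: 6 bp
  45→50: 5 bp
  50→57: 7 bp
  57→63: 6 bp
  63→73: 10 bp
  73→80: 7 bp
  80→92: 12 bp
  92→106: 14 bp
  106→119: 13 bp
  119→133: 14 bp
  133→136: 3 bp
  136→139: 3 bp
  139→145: 6 bp
  145→149: 4 bp
  149→152: 3 bp
  152→155: 3 bp
  155→163: 8 bp
  163→170: 7 bp
  170→178: 8 bp
  178→186: 8 bp
  186→201: 15 bp
  201→206: 5 bp
  206→3 (wrap): 207-206+3 = 4 bp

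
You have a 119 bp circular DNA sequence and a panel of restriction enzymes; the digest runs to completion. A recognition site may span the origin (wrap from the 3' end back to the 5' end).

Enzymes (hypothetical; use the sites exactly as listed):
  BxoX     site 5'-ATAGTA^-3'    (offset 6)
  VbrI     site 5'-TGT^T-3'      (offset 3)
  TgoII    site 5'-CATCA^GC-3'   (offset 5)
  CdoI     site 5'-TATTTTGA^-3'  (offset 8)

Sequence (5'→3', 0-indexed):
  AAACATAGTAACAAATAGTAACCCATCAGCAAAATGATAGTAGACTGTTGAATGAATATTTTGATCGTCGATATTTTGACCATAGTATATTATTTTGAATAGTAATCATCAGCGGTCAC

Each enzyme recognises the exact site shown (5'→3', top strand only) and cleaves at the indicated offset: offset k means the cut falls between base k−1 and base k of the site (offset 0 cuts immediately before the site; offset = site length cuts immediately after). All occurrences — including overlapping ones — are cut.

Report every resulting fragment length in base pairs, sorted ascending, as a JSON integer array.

[6,6,7,8,8,10,11,14,15,16,18]

Per-enzyme occurrences:
  BxoX ATAGTA/6: at [4, 14, 36, 81, 98] ⇒ [10, 20, 42, 87, 104]
  VbrI TGTT/3: at [45] ⇒ [48]
  TgoII CATCAGC/5: at [23, 106] ⇒ [28, 111]
  CdoI TATTTTGA/8: at [56, 71, 90] ⇒ [64, 79, 98]

Pooled cuts: [10, 20, 28, 42, 48, 64, 79, 87, 98, 104, 111]

Fragments:
  10→20: 10 bp
  20→28: 8 bp
  28→42: 14 bp
  42→48: 6 bp
  48→64: 16 bp
  64→79: 15 bp
  79→87: 8 bp
  87→98: 11 bp
  98→104: 6 bp
  104→111: 7 bp
  111→10 (wrap): 119-111+10 = 18 bp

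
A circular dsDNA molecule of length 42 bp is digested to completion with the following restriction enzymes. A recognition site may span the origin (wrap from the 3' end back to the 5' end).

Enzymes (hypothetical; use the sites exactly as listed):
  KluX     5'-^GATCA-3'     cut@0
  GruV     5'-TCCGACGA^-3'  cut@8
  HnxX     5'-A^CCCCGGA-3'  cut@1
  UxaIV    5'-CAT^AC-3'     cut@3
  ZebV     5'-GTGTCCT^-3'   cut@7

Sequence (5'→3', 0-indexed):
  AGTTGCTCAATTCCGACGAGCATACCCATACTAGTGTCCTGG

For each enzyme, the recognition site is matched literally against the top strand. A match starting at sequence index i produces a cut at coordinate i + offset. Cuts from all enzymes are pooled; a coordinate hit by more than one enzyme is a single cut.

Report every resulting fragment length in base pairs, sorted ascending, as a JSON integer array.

Site scan:
  KluX (GATCA, off=0): no sites
  GruV TCCGACGA/8: at [11] ⇒ [19]
  HnxX (ACCCCGGA, off=1): no sites
  UxaIV CATAC/3: at [20, 26] ⇒ [23, 29]
  ZebV GTGTCCT/7: at [33] ⇒ [40]

All cut coordinates (distinct, sorted): [19, 23, 29, 40]

Fragments:
  19→23: 4 bp
  23→29: 6 bp
  29→40: 11 bp
  40→19 (wrap): 42-40+19 = 21 bp

[4,6,11,21]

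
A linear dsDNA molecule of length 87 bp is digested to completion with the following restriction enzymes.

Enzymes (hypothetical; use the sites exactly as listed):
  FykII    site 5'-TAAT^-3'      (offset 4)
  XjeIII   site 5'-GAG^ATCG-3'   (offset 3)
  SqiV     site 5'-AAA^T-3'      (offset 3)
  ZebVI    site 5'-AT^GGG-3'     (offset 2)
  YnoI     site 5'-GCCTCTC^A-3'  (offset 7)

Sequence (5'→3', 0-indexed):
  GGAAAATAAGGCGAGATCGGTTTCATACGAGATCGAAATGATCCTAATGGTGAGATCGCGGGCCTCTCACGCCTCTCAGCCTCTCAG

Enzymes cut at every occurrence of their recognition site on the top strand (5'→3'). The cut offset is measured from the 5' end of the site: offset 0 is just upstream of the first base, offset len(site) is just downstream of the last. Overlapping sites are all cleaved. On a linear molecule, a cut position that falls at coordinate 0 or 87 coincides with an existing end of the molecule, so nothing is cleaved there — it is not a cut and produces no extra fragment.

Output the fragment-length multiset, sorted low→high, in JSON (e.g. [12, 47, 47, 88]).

Site scan:
  FykII TAAT/4: at [44] ⇒ [48]
  XjeIII GAGATCG/3: at [12, 28, 51] ⇒ [15, 31, 54]
  SqiV AAAT/3: at [3, 35] ⇒ [6, 38]
  ZebVI (ATGGG, off=2): no sites
  YnoI GCCTCTCA/7: at [61, 70, 78] ⇒ [68, 77, 85]

Pooled cuts: [6, 15, 31, 38, 48, 54, 68, 77, 85]

Fragments:
  [0,6): 6 bp
  [6,15): 9 bp
  [15,31): 16 bp
  [31,38): 7 bp
  [38,48): 10 bp
  [48,54): 6 bp
  [54,68): 14 bp
  [68,77): 9 bp
  [77,85): 8 bp
  [85,87): 2 bp

[2,6,6,7,8,9,9,10,14,16]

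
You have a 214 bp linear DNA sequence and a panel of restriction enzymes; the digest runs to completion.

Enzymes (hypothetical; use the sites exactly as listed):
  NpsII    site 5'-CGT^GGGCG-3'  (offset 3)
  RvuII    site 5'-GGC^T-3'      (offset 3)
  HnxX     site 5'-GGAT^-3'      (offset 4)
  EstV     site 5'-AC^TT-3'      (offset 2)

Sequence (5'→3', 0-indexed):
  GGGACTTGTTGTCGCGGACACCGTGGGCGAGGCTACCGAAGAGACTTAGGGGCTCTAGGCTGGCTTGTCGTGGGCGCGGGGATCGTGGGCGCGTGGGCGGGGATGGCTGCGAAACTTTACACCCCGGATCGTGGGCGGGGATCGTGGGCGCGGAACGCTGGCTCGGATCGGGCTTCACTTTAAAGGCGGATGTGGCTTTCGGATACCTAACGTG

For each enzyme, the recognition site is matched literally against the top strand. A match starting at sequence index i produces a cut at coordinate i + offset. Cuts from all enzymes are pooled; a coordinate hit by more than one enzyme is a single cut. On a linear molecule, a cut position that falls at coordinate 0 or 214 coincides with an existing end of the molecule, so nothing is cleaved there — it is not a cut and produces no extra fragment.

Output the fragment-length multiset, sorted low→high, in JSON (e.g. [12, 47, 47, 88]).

[3,3,3,3,4,5,5,5,5,6,7,7,8,8,8,8,9,10,10,10,12,12,13,14,17,19]

Scan for sites:
  NpsII CGTGGGCG/3: at [21, 68, 83, 91, 129, 142] ⇒ [24, 71, 86, 94, 132, 145]
  RvuII GGCT/3: at [30, 50, 57, 61, 104, 159, 170, 193] ⇒ [33, 53, 60, 64, 107, 162, 173, 196]
  HnxX GGAT/4: at [79, 100, 125, 138, 164, 187, 200] ⇒ [83, 104, 129, 142, 168, 191, 204]
  EstV ACTT/2: at [3, 43, 113, 176] ⇒ [5, 45, 115, 178]

All cut coordinates (distinct, sorted): [5, 24, 33, 45, 53, 60, 64, 71, 83, 86, 94, 104, 107, 115, 129, 132, 142, 145, 162, 168, 173, 178, 191, 196, 204]

Fragment lengths:
  [0,5): 5 bp
  [5,24): 19 bp
  [24,33): 9 bp
  [33,45): 12 bp
  [45,53): 8 bp
  [53,60): 7 bp
  [60,64): 4 bp
  [64,71): 7 bp
  [71,83): 12 bp
  [83,86): 3 bp
  [86,94): 8 bp
  [94,104): 10 bp
  [104,107): 3 bp
  [107,115): 8 bp
  [115,129): 14 bp
  [129,132): 3 bp
  [132,142): 10 bp
  [142,145): 3 bp
  [145,162): 17 bp
  [162,168): 6 bp
  [168,173): 5 bp
  [173,178): 5 bp
  [178,191): 13 bp
  [191,196): 5 bp
  [196,204): 8 bp
  [204,214): 10 bp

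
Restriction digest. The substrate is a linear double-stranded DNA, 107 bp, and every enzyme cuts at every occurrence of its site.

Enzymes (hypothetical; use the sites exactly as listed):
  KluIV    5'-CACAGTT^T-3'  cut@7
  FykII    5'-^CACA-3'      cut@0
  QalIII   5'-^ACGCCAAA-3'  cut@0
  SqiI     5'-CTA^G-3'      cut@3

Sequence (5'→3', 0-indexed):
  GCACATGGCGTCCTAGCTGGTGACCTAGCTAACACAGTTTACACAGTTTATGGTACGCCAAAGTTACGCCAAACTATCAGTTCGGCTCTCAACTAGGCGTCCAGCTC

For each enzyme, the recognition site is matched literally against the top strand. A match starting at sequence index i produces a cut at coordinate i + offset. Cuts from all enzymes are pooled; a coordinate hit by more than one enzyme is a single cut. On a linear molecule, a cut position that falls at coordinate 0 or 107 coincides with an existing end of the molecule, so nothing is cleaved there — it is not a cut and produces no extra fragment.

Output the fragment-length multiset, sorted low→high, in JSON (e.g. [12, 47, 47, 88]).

Scan for sites:
  KluIV CACAGTTT/7: at [32, 41] ⇒ [39, 48]
  FykII CACA/0: at [1, 32, 41] ⇒ [1, 32, 41]
  QalIII ACGCCAAA/0: at [54, 65] ⇒ [54, 65]
  SqiI CTAG/3: at [12, 24, 92] ⇒ [15, 27, 95]

All cut coordinates (distinct, sorted): [1, 15, 27, 32, 39, 41, 48, 54, 65, 95]

Fragments:
  [0,1): 1 bp
  [1,15): 14 bp
  [15,27): 12 bp
  [27,32): 5 bp
  [32,39): 7 bp
  [39,41): 2 bp
  [41,48): 7 bp
  [48,54): 6 bp
  [54,65): 11 bp
  [65,95): 30 bp
  [95,107): 12 bp

[1,2,5,6,7,7,11,12,12,14,30]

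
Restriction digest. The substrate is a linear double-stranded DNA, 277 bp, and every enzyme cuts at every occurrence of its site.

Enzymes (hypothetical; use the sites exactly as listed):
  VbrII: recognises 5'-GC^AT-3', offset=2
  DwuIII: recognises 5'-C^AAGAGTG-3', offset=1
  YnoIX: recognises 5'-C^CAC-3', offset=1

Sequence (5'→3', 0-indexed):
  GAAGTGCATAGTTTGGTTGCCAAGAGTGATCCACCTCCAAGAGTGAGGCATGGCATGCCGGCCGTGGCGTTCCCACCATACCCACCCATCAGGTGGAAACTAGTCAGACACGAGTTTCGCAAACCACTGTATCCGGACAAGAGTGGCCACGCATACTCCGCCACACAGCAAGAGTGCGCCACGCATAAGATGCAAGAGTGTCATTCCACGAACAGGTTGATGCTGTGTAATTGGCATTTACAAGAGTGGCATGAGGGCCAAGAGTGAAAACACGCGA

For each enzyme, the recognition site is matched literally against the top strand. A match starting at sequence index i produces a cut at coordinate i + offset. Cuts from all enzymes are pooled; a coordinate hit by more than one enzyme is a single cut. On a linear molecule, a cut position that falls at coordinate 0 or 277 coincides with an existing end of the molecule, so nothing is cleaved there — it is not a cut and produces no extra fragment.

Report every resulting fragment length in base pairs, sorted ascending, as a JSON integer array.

Per-enzyme occurrences:
  VbrII (GCAT, off=2): starts [5, 47, 52, 150, 182, 233, 248] → cuts [7, 49, 54, 152, 184, 235, 250]
  DwuIII (CAAGAGTG, off=1): starts [20, 37, 137, 168, 192, 240, 258] → cuts [21, 38, 138, 169, 193, 241, 259]
  YnoIX (CCAC, off=1): starts [30, 72, 81, 123, 146, 160, 178, 205] → cuts [31, 73, 82, 124, 147, 161, 179, 206]

Pooled cuts: [7, 21, 31, 38, 49, 54, 73, 82, 124, 138, 147, 152, 161, 169, 179, 184, 193, 206, 235, 241, 250, 259]

Fragment lengths:
  [0,7): 7 bp
  [7,21): 14 bp
  [21,31): 10 bp
  [31,38): 7 bp
  [38,49): 11 bp
  [49,54): 5 bp
  [54,73): 19 bp
  [73,82): 9 bp
  [82,124): 42 bp
  [124,138): 14 bp
  [138,147): 9 bp
  [147,152): 5 bp
  [152,161): 9 bp
  [161,169): 8 bp
  [169,179): 10 bp
  [179,184): 5 bp
  [184,193): 9 bp
  [193,206): 13 bp
  [206,235): 29 bp
  [235,241): 6 bp
  [241,250): 9 bp
  [250,259): 9 bp
  [259,277): 18 bp

[5,5,5,6,7,7,8,9,9,9,9,9,9,10,10,11,13,14,14,18,19,29,42]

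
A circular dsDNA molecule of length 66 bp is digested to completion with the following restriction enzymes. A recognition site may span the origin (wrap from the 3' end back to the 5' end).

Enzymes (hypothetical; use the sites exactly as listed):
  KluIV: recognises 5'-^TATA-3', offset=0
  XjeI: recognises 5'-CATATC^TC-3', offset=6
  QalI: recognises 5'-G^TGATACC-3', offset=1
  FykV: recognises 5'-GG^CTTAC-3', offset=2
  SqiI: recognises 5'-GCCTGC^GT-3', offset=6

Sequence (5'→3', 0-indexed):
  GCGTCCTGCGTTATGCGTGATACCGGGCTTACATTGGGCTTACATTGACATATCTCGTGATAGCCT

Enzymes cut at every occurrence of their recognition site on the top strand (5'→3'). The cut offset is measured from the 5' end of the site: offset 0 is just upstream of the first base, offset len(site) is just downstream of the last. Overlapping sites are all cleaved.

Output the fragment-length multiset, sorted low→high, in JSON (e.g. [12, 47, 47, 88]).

[10,11,14,15,16]

Scan for sites:
  KluIV (TATA, off=0): no sites
  XjeI (CATATCTC, off=6): starts [48] → cuts [54]
  QalI (GTGATACC, off=1): starts [16] → cuts [17]
  FykV (GGCTTAC, off=2): starts [25, 36] → cuts [27, 38]
  SqiI (GCCTGCGT, off=6): starts [62] → cuts [2]

Pooled cuts: [2, 17, 27, 38, 54]

Fragments:
  2→17: 15 bp
  17→27: 10 bp
  27→38: 11 bp
  38→54: 16 bp
  54→2 (wrap): 66-54+2 = 14 bp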